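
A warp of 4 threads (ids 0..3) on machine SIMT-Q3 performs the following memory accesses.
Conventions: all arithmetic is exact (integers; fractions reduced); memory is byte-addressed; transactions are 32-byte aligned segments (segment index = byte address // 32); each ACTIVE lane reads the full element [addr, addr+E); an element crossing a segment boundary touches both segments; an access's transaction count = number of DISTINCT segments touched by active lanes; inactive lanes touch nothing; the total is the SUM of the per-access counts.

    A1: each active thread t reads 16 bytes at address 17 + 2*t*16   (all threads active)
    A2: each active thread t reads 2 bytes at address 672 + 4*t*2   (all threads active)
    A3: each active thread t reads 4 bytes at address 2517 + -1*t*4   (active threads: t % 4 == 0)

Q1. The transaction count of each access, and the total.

A1: 5 transactions
A2: 1 transaction
A3: 1 transaction

Answer: 5,1,1; total 7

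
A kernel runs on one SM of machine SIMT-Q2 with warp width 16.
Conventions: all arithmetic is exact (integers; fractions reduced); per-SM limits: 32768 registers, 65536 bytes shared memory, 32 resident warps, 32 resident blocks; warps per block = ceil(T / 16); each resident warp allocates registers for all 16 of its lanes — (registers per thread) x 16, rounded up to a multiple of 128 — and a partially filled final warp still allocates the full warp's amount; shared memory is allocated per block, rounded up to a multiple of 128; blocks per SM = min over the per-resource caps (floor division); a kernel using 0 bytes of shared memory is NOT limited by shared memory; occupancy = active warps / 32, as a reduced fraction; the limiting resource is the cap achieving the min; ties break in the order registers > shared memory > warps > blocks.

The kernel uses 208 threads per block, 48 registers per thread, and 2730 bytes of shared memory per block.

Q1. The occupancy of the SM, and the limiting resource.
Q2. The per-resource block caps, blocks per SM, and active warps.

Answer: occupancy 13/16, limited by warps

registers: 3 blocks
shared memory: 23 blocks
warps: 2 blocks
blocks: 32 blocks

Answer: 2 blocks, 26 active warps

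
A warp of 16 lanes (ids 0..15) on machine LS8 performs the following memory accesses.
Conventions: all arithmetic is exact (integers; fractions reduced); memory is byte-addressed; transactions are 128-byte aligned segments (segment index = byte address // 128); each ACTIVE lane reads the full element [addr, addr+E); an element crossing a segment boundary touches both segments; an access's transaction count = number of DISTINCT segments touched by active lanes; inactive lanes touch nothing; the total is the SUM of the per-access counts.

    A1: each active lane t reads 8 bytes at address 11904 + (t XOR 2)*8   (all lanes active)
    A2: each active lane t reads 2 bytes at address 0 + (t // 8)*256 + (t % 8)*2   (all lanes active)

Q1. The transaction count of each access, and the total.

A1: 1 transaction
A2: 2 transactions

Answer: 1,2; total 3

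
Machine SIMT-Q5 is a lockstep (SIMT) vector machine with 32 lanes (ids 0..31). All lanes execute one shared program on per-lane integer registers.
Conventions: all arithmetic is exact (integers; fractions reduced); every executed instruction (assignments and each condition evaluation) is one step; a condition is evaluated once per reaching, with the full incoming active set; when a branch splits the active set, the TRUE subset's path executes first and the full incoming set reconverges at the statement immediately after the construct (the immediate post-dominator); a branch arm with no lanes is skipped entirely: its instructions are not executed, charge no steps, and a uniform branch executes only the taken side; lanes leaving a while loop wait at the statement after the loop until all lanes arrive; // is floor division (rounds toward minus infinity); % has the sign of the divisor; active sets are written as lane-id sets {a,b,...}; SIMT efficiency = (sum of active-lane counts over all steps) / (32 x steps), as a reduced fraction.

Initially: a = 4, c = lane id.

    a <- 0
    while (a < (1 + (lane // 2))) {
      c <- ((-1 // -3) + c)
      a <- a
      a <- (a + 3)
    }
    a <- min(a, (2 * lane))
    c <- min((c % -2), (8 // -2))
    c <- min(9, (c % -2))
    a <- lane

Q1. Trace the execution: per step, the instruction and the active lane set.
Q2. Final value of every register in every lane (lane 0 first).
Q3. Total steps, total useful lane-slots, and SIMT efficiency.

step 0: a <- 0                       {0,1,2,3,4,5,6,7,8,9,10,11,12,13,14,15,16,17,18,19,20,21,22,23,24,25,26,27,28,29,30,31}
step 1: eval (a < (1 + (lane // 2))) {0,1,2,3,4,5,6,7,8,9,10,11,12,13,14,15,16,17,18,19,20,21,22,23,24,25,26,27,28,29,30,31}
step 2: c <- ((-1 // -3) + c)        {0,1,2,3,4,5,6,7,8,9,10,11,12,13,14,15,16,17,18,19,20,21,22,23,24,25,26,27,28,29,30,31}
step 3: a <- a                       {0,1,2,3,4,5,6,7,8,9,10,11,12,13,14,15,16,17,18,19,20,21,22,23,24,25,26,27,28,29,30,31}
step 4: a <- (a + 3)                 {0,1,2,3,4,5,6,7,8,9,10,11,12,13,14,15,16,17,18,19,20,21,22,23,24,25,26,27,28,29,30,31}
step 5: eval (a < (1 + (lane // 2))) {0,1,2,3,4,5,6,7,8,9,10,11,12,13,14,15,16,17,18,19,20,21,22,23,24,25,26,27,28,29,30,31}
step 6: c <- ((-1 // -3) + c)        {6,7,8,9,10,11,12,13,14,15,16,17,18,19,20,21,22,23,24,25,26,27,28,29,30,31}
step 7: a <- a                       {6,7,8,9,10,11,12,13,14,15,16,17,18,19,20,21,22,23,24,25,26,27,28,29,30,31}
step 8: a <- (a + 3)                 {6,7,8,9,10,11,12,13,14,15,16,17,18,19,20,21,22,23,24,25,26,27,28,29,30,31}
step 9: eval (a < (1 + (lane // 2))) {6,7,8,9,10,11,12,13,14,15,16,17,18,19,20,21,22,23,24,25,26,27,28,29,30,31}
step 10: c <- ((-1 // -3) + c)        {12,13,14,15,16,17,18,19,20,21,22,23,24,25,26,27,28,29,30,31}
step 11: a <- a                       {12,13,14,15,16,17,18,19,20,21,22,23,24,25,26,27,28,29,30,31}
step 12: a <- (a + 3)                 {12,13,14,15,16,17,18,19,20,21,22,23,24,25,26,27,28,29,30,31}
step 13: eval (a < (1 + (lane // 2))) {12,13,14,15,16,17,18,19,20,21,22,23,24,25,26,27,28,29,30,31}
step 14: c <- ((-1 // -3) + c)        {18,19,20,21,22,23,24,25,26,27,28,29,30,31}
step 15: a <- a                       {18,19,20,21,22,23,24,25,26,27,28,29,30,31}
step 16: a <- (a + 3)                 {18,19,20,21,22,23,24,25,26,27,28,29,30,31}
step 17: eval (a < (1 + (lane // 2))) {18,19,20,21,22,23,24,25,26,27,28,29,30,31}
step 18: c <- ((-1 // -3) + c)        {24,25,26,27,28,29,30,31}
step 19: a <- a                       {24,25,26,27,28,29,30,31}
step 20: a <- (a + 3)                 {24,25,26,27,28,29,30,31}
step 21: eval (a < (1 + (lane // 2))) {24,25,26,27,28,29,30,31}
step 22: c <- ((-1 // -3) + c)        {30,31}
step 23: a <- a                       {30,31}
step 24: a <- (a + 3)                 {30,31}
step 25: eval (a < (1 + (lane // 2))) {30,31}
step 26: a <- min(a, (2 * lane))      {0,1,2,3,4,5,6,7,8,9,10,11,12,13,14,15,16,17,18,19,20,21,22,23,24,25,26,27,28,29,30,31}
step 27: c <- min((c % -2), (8 // -2)) {0,1,2,3,4,5,6,7,8,9,10,11,12,13,14,15,16,17,18,19,20,21,22,23,24,25,26,27,28,29,30,31}
step 28: c <- min(9, (c % -2))        {0,1,2,3,4,5,6,7,8,9,10,11,12,13,14,15,16,17,18,19,20,21,22,23,24,25,26,27,28,29,30,31}
step 29: a <- lane                    {0,1,2,3,4,5,6,7,8,9,10,11,12,13,14,15,16,17,18,19,20,21,22,23,24,25,26,27,28,29,30,31}

Answer: 30 steps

a: 0,1,2,3,4,5,6,7,8,9,10,11,12,13,14,15,16,17,18,19,20,21,22,23,24,25,26,27,28,29,30,31
c: 0,0,0,0,0,0,0,0,0,0,0,0,0,0,0,0,0,0,0,0,0,0,0,0,0,0,0,0,0,0,0,0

steps = 30; useful = 600; efficiency = 600/960 = 5/8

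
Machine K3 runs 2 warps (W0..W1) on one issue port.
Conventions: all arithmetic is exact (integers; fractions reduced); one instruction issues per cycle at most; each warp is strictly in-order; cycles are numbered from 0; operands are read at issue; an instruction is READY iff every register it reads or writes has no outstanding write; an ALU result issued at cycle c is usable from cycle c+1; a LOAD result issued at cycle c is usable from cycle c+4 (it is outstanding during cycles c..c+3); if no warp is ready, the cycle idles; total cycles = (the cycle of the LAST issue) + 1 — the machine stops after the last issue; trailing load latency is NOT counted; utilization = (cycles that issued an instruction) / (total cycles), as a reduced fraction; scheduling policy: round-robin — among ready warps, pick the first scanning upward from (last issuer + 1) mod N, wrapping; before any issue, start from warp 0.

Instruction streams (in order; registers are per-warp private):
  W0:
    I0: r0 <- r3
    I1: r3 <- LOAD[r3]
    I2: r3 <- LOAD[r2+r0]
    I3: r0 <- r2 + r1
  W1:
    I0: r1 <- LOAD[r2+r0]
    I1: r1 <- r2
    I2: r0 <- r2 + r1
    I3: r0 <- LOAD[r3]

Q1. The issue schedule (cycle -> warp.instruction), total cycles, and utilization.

cycle 0: W0.I0
cycle 1: W1.I0
cycle 2: W0.I1
cycle 3: idle
cycle 4: idle
cycle 5: W1.I1
cycle 6: W0.I2
cycle 7: W1.I2
cycle 8: W0.I3
cycle 9: W1.I3

Answer: 10 cycles, utilization 4/5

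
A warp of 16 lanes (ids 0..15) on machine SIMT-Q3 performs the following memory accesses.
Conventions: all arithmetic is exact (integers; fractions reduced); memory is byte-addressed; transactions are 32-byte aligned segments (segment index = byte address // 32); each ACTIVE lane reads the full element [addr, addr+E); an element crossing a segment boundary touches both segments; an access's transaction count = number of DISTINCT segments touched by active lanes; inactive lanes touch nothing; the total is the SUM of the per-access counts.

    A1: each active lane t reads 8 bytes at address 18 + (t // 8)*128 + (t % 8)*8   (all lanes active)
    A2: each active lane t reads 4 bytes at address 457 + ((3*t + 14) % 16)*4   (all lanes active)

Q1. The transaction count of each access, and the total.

A1: 6 transactions
A2: 3 transactions

Answer: 6,3; total 9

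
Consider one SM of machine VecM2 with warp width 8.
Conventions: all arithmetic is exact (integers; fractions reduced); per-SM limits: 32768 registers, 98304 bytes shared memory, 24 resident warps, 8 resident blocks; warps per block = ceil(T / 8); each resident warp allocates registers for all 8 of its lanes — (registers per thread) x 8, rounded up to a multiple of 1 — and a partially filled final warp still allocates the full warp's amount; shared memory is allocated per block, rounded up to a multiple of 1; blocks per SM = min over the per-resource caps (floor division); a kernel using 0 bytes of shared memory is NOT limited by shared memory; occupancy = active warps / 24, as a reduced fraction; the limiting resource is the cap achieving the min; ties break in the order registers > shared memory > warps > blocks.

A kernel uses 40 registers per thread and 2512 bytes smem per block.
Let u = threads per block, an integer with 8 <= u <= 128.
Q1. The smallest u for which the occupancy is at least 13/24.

Answer: u = 9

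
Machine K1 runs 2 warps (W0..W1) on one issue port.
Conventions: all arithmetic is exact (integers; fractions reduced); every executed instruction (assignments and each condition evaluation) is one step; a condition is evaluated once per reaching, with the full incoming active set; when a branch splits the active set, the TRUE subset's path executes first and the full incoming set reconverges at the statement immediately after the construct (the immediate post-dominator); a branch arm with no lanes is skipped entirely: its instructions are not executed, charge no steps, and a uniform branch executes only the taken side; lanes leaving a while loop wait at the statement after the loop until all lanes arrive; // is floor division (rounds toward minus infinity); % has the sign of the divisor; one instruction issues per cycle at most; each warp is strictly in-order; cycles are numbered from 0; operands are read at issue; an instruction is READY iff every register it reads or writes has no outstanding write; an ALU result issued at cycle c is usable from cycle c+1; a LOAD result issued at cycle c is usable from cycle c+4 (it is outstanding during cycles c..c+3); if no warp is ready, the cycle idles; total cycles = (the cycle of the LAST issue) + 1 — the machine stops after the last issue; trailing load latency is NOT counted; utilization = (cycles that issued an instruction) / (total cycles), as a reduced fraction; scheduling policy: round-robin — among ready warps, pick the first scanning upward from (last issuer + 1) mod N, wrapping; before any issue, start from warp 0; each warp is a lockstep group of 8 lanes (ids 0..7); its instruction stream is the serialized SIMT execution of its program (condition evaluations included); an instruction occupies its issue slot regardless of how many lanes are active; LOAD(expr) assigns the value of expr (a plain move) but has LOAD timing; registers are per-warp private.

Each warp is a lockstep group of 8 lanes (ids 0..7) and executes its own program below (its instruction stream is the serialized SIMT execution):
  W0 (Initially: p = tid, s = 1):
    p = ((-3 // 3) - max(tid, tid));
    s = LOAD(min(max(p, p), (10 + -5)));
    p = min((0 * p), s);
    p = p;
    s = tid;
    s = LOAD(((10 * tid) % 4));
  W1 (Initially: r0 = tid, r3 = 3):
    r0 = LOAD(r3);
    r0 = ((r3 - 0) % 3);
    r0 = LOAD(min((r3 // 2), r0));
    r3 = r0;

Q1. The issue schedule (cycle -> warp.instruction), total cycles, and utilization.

cycle 0: W0.I0
cycle 1: W1.I0
cycle 2: W0.I1
cycle 3: idle
cycle 4: idle
cycle 5: W1.I1
cycle 6: W0.I2
cycle 7: W1.I2
cycle 8: W0.I3
cycle 9: W0.I4
cycle 10: W0.I5
cycle 11: W1.I3

Answer: 12 cycles, utilization 5/6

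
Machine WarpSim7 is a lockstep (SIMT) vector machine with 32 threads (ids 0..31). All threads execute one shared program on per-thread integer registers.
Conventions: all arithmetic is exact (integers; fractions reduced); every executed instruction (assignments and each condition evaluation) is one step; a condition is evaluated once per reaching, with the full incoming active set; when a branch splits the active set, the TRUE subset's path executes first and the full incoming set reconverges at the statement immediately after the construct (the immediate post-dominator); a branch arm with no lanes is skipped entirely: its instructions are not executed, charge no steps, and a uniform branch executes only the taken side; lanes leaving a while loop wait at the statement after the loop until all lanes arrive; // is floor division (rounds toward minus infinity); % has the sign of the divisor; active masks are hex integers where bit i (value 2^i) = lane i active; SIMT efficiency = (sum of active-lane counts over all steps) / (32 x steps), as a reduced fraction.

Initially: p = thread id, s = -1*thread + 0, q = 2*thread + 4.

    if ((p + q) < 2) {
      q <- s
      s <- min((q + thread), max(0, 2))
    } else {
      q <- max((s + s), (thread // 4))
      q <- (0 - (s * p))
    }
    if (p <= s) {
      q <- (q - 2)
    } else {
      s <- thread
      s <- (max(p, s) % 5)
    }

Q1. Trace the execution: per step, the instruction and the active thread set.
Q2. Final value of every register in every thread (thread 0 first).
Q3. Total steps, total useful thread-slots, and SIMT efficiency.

step 0: eval ((p + q) < 2)           0xffffffff
step 1: q <- max((s + s), (thread // 4)) 0xffffffff
step 2: q <- (0 - (s * p))           0xffffffff
step 3: eval (p <= s)                0xffffffff
step 4: q <- (q - 2)                 0x00000001
step 5: s <- thread                  0xfffffffe
step 6: s <- (max(p, s) % 5)         0xfffffffe

Answer: 7 steps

p: 0,1,2,3,4,5,6,7,8,9,10,11,12,13,14,15,16,17,18,19,20,21,22,23,24,25,26,27,28,29,30,31
s: 0,1,2,3,4,0,1,2,3,4,0,1,2,3,4,0,1,2,3,4,0,1,2,3,4,0,1,2,3,4,0,1
q: -2,1,4,9,16,25,36,49,64,81,100,121,144,169,196,225,256,289,324,361,400,441,484,529,576,625,676,729,784,841,900,961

steps = 7; useful = 191; efficiency = 191/224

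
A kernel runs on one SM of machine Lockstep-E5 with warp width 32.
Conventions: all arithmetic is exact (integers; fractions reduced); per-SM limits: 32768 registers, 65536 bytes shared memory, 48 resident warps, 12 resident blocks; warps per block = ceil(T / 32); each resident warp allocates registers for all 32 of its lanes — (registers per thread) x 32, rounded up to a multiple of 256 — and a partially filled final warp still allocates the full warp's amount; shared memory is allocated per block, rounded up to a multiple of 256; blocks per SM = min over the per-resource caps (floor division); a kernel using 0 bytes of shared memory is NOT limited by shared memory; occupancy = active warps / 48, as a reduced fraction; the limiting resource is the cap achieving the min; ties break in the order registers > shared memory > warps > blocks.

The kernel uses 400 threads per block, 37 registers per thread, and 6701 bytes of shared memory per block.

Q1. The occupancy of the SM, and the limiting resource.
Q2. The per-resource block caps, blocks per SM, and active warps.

Answer: occupancy 13/48, limited by registers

registers: 1 block
shared memory: 9 blocks
warps: 3 blocks
blocks: 12 blocks

Answer: 1 block, 13 active warps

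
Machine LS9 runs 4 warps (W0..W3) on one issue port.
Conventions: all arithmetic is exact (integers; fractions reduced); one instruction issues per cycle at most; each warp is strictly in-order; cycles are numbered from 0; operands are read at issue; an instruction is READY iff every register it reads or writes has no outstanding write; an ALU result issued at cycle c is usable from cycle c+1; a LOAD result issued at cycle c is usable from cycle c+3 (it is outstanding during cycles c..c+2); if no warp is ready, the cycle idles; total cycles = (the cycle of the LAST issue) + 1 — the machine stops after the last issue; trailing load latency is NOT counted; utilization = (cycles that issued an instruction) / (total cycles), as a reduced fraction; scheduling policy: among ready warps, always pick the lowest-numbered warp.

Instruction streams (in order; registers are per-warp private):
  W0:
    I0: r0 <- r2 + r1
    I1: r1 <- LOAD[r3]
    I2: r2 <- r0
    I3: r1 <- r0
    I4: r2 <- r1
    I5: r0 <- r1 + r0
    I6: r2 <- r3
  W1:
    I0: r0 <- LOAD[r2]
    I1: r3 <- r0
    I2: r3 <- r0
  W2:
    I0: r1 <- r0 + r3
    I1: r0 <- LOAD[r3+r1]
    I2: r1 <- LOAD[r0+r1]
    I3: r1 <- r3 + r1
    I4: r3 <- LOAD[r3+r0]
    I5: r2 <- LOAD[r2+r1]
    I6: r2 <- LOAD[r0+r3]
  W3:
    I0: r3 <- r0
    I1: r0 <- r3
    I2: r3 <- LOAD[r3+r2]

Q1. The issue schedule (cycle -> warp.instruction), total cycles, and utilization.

cycle 0: W0.I0
cycle 1: W0.I1
cycle 2: W0.I2
cycle 3: W1.I0
cycle 4: W0.I3
cycle 5: W0.I4
cycle 6: W0.I5
cycle 7: W0.I6
cycle 8: W1.I1
cycle 9: W1.I2
cycle 10: W2.I0
cycle 11: W2.I1
cycle 12: W3.I0
cycle 13: W3.I1
cycle 14: W2.I2
cycle 15: W3.I2
cycle 16: idle
cycle 17: W2.I3
cycle 18: W2.I4
cycle 19: W2.I5
cycle 20: idle
cycle 21: idle
cycle 22: W2.I6

Answer: 23 cycles, utilization 20/23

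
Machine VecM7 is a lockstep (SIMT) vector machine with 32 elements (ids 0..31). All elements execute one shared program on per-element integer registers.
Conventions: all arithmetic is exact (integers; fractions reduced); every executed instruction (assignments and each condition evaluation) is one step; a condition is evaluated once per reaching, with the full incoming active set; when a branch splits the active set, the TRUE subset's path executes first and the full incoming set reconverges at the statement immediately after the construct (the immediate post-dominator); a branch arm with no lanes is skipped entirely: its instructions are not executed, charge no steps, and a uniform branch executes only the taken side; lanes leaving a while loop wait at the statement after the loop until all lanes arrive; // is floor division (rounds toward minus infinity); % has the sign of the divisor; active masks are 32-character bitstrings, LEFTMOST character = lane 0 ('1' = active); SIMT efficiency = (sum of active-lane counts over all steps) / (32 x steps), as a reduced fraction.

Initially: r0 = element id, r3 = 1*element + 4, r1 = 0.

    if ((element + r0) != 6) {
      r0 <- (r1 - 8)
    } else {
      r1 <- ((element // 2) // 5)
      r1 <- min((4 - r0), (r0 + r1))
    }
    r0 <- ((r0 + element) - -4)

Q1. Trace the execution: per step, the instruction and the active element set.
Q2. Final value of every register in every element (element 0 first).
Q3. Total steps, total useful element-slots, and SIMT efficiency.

step 0: eval ((element + r0) != 6)   11111111111111111111111111111111
step 1: r0 <- (r1 - 8)               11101111111111111111111111111111
step 2: r1 <- ((element // 2) // 5)  00010000000000000000000000000000
step 3: r1 <- min((4 - r0), (r0 + r1)) 00010000000000000000000000000000
step 4: r0 <- ((r0 + element) - -4)  11111111111111111111111111111111

Answer: 5 steps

r0: -4,-3,-2,10,0,1,2,3,4,5,6,7,8,9,10,11,12,13,14,15,16,17,18,19,20,21,22,23,24,25,26,27
r3: 4,5,6,7,8,9,10,11,12,13,14,15,16,17,18,19,20,21,22,23,24,25,26,27,28,29,30,31,32,33,34,35
r1: 0,0,0,1,0,0,0,0,0,0,0,0,0,0,0,0,0,0,0,0,0,0,0,0,0,0,0,0,0,0,0,0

steps = 5; useful = 97; efficiency = 97/160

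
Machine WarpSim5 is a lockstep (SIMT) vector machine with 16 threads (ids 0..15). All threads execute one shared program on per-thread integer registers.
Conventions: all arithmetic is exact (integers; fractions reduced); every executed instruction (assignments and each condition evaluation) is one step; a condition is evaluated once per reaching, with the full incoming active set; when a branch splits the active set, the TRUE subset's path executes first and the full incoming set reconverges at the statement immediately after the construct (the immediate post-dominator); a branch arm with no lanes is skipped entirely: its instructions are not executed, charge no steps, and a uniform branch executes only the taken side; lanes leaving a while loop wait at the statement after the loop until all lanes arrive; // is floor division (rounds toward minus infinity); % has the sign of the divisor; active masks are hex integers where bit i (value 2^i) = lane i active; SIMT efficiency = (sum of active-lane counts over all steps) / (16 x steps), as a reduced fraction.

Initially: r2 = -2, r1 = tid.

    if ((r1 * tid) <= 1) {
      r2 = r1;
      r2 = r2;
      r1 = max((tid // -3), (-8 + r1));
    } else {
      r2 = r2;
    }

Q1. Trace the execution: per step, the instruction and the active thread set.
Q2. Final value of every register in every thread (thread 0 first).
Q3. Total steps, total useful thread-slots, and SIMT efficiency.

step 0: eval ((r1 * tid) <= 1)       0xffff
step 1: r2 <- r1                     0x0003
step 2: r2 <- r2                     0x0003
step 3: r1 <- max((tid // -3), (-8 + r1)) 0x0003
step 4: r2 <- r2                     0xfffc

Answer: 5 steps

r2: 0,1,-2,-2,-2,-2,-2,-2,-2,-2,-2,-2,-2,-2,-2,-2
r1: 0,-1,2,3,4,5,6,7,8,9,10,11,12,13,14,15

steps = 5; useful = 36; efficiency = 36/80 = 9/20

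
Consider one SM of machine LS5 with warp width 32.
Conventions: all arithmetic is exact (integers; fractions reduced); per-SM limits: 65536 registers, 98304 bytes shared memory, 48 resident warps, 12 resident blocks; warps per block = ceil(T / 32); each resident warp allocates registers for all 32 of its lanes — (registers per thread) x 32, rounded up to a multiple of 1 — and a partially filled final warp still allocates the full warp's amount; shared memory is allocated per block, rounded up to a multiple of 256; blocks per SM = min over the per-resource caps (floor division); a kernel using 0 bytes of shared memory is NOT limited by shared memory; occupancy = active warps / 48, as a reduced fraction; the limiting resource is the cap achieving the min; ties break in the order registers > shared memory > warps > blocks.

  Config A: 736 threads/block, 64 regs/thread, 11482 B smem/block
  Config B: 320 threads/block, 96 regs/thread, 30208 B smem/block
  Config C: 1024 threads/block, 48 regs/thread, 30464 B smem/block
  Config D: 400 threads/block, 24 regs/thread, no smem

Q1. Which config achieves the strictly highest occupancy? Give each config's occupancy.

occupancies: A 23/48, B 5/12, C 2/3, D 13/16

Answer: D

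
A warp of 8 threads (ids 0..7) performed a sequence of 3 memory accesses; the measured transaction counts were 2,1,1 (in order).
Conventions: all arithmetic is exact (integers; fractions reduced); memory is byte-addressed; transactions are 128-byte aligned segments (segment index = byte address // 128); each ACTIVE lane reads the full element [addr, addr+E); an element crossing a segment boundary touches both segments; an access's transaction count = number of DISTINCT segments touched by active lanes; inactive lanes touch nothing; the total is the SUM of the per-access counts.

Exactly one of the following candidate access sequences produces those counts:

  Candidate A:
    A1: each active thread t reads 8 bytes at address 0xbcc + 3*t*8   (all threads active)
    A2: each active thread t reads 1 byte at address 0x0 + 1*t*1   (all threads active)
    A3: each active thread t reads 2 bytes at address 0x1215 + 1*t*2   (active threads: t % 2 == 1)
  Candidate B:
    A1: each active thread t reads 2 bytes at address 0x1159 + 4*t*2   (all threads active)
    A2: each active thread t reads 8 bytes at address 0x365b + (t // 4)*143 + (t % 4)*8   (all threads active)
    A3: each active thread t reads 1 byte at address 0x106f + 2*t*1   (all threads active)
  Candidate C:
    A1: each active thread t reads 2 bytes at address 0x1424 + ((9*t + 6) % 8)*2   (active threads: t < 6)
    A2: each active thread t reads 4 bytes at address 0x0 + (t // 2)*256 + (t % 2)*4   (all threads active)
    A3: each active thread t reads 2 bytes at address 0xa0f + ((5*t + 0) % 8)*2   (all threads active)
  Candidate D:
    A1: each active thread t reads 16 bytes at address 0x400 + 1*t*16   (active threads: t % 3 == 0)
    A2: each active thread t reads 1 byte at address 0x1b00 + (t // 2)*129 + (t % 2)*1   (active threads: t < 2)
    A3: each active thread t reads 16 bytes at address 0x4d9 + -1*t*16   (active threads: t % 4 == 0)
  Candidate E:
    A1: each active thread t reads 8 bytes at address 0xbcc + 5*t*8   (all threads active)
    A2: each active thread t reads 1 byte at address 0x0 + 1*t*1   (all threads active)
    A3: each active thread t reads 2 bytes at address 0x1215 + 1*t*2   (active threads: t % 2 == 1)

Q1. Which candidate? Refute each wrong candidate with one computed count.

B: A2 gives 3 transactions, not 1
C: A1 gives 1 transaction, not 2
D: A1 gives 1 transaction, not 2
E: A1 gives 3 transactions, not 2
A: all counts match (2,1,1)

Answer: A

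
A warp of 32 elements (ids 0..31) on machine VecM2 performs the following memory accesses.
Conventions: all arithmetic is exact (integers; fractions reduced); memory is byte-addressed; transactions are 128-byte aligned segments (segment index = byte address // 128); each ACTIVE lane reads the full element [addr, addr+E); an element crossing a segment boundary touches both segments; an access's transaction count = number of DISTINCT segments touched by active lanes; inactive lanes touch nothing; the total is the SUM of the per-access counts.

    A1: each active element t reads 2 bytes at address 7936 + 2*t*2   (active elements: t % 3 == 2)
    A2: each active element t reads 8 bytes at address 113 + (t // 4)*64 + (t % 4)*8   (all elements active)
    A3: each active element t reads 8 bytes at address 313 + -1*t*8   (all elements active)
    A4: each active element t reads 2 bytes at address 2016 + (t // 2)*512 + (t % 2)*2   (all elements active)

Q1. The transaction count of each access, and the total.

A1: 1 transaction
A2: 5 transactions
A3: 3 transactions
A4: 16 transactions

Answer: 1,5,3,16; total 25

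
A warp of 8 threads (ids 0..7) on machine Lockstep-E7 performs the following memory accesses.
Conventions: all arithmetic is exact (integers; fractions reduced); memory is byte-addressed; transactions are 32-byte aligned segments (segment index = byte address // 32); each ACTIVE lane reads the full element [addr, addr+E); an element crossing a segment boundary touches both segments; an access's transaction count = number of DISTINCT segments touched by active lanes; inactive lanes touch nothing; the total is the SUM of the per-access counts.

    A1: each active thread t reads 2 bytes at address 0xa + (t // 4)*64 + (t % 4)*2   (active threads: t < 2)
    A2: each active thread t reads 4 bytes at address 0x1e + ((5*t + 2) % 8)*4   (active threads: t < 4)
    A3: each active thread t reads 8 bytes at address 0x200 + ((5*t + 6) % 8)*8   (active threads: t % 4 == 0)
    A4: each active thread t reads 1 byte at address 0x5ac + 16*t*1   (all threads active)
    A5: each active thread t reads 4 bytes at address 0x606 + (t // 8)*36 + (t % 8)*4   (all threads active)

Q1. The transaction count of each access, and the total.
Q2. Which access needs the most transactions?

A1: 1 transaction
A2: 1 transaction
A3: 2 transactions
A4: 4 transactions
A5: 2 transactions

Answer: 1,1,2,4,2; total 10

Answer: A4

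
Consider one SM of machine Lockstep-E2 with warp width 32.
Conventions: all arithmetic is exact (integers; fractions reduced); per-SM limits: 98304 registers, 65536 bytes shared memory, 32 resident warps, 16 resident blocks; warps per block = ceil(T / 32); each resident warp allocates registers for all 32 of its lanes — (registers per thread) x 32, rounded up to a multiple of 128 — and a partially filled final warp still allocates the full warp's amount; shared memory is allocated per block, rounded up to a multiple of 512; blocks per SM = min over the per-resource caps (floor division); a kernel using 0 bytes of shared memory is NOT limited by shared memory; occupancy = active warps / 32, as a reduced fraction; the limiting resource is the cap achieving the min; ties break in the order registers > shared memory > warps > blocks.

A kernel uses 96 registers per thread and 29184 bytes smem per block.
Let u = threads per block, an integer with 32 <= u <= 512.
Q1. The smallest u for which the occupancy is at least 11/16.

Answer: u = 321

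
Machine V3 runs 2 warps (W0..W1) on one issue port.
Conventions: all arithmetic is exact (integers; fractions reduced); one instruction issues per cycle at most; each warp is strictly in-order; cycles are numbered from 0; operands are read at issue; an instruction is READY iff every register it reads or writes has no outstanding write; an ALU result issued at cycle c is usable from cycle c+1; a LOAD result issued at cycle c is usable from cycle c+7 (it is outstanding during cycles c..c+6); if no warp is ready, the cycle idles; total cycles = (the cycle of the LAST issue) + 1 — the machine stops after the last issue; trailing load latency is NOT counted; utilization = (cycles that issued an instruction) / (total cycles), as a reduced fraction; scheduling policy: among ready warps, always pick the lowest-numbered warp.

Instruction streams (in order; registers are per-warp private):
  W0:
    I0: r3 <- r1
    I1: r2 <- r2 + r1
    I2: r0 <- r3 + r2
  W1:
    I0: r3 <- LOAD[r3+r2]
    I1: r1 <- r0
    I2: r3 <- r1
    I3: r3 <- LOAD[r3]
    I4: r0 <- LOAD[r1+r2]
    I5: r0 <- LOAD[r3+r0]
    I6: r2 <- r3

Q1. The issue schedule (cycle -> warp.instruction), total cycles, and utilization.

cycle 0: W0.I0
cycle 1: W0.I1
cycle 2: W0.I2
cycle 3: W1.I0
cycle 4: W1.I1
cycle 5: idle
cycle 6: idle
cycle 7: idle
cycle 8: idle
cycle 9: idle
cycle 10: W1.I2
cycle 11: W1.I3
cycle 12: W1.I4
cycle 13: idle
cycle 14: idle
cycle 15: idle
cycle 16: idle
cycle 17: idle
cycle 18: idle
cycle 19: W1.I5
cycle 20: W1.I6

Answer: 21 cycles, utilization 10/21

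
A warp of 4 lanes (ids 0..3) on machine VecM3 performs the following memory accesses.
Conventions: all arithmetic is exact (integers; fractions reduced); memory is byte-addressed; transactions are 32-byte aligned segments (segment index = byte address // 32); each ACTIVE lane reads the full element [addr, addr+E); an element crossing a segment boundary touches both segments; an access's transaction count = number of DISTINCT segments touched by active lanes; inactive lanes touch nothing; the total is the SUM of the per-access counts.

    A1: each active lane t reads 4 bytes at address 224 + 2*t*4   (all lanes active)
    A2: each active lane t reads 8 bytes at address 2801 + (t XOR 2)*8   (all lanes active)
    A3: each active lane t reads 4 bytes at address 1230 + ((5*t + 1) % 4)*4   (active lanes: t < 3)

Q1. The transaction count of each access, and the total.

A1: 1 transaction
A2: 2 transactions
A3: 1 transaction

Answer: 1,2,1; total 4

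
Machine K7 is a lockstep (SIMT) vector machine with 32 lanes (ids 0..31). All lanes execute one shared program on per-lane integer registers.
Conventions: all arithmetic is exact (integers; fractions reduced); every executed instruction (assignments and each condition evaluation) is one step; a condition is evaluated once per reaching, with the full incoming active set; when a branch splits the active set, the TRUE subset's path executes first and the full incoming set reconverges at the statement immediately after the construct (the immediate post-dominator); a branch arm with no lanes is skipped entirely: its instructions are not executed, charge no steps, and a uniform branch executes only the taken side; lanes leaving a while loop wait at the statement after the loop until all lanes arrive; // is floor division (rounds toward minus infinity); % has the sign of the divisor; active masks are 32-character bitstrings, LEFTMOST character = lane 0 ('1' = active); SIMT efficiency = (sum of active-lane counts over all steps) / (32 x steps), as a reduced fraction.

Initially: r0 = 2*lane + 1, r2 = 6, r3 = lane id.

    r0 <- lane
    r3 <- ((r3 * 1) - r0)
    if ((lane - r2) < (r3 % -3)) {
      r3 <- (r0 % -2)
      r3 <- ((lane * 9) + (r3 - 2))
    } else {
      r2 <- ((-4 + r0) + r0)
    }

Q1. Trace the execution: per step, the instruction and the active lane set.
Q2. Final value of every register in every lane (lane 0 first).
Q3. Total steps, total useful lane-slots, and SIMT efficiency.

step 0: r0 <- lane                   11111111111111111111111111111111
step 1: r3 <- ((r3 * 1) - r0)        11111111111111111111111111111111
step 2: eval ((lane - r2) < (r3 % -3)) 11111111111111111111111111111111
step 3: r3 <- (r0 % -2)              11111100000000000000000000000000
step 4: r3 <- ((lane * 9) + (r3 - 2)) 11111100000000000000000000000000
step 5: r2 <- ((-4 + r0) + r0)       00000011111111111111111111111111

Answer: 6 steps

r0: 0,1,2,3,4,5,6,7,8,9,10,11,12,13,14,15,16,17,18,19,20,21,22,23,24,25,26,27,28,29,30,31
r2: 6,6,6,6,6,6,8,10,12,14,16,18,20,22,24,26,28,30,32,34,36,38,40,42,44,46,48,50,52,54,56,58
r3: -2,6,16,24,34,42,0,0,0,0,0,0,0,0,0,0,0,0,0,0,0,0,0,0,0,0,0,0,0,0,0,0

steps = 6; useful = 134; efficiency = 134/192 = 67/96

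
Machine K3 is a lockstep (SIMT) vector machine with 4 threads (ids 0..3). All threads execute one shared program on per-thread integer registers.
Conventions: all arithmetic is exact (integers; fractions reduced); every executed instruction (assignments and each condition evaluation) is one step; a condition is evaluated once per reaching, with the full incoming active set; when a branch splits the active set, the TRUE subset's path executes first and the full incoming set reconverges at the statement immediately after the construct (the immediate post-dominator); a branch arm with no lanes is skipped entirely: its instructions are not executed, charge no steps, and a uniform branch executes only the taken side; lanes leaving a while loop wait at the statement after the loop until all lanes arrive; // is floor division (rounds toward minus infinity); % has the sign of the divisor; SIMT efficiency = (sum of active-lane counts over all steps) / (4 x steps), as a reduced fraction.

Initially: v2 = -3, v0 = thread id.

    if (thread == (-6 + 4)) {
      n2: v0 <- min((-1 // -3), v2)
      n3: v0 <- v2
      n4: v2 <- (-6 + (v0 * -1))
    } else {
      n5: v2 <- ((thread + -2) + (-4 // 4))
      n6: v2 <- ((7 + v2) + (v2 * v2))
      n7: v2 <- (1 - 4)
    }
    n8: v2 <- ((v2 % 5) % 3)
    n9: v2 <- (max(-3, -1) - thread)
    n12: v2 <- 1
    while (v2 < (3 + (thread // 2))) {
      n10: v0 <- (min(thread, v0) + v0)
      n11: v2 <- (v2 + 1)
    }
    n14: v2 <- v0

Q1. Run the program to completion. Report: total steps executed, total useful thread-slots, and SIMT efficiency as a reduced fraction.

Answer: 18 steps, 66 useful, 11/12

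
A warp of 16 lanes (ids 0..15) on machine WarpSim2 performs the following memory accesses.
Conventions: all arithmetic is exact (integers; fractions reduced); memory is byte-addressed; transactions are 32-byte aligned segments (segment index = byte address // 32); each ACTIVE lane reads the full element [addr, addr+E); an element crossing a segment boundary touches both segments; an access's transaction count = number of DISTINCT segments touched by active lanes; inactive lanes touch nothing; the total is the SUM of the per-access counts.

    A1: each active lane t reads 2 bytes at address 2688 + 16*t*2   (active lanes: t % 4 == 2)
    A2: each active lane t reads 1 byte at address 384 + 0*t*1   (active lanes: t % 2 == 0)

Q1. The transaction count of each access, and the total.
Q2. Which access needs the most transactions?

A1: 4 transactions
A2: 1 transaction

Answer: 4,1; total 5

Answer: A1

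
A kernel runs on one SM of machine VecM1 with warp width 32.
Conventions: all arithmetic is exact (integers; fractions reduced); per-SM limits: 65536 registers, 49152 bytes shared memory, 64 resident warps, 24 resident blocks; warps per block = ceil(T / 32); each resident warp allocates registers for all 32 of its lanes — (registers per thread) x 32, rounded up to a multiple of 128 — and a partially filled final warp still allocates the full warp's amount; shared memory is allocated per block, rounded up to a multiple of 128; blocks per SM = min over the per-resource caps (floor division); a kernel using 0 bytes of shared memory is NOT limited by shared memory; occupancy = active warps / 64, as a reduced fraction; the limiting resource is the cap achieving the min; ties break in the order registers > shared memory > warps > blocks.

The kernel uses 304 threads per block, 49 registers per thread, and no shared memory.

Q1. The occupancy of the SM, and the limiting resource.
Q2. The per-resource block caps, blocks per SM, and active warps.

Answer: occupancy 15/32, limited by registers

registers: 3 blocks
shared memory: no limit (kernel uses none)
warps: 6 blocks
blocks: 24 blocks

Answer: 3 blocks, 30 active warps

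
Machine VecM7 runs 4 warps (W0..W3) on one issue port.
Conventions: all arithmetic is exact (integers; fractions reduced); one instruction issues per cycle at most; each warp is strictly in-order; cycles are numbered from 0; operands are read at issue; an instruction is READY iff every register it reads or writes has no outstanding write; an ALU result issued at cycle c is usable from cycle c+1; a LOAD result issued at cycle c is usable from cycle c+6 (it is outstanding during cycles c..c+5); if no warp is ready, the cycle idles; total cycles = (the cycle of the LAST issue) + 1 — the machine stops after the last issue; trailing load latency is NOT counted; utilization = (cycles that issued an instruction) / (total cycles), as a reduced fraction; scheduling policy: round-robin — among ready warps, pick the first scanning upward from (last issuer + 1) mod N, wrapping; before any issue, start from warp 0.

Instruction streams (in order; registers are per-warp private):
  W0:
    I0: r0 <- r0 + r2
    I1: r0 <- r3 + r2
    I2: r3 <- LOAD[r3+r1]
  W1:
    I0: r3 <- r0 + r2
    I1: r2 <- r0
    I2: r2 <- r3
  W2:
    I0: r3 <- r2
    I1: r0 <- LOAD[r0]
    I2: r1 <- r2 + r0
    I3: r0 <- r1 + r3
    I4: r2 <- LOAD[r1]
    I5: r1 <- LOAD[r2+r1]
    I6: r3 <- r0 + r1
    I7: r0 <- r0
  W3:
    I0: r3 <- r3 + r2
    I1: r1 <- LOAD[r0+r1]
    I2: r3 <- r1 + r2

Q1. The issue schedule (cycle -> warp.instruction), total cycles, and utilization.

cycle 0: W0.I0
cycle 1: W1.I0
cycle 2: W2.I0
cycle 3: W3.I0
cycle 4: W0.I1
cycle 5: W1.I1
cycle 6: W2.I1
cycle 7: W3.I1
cycle 8: W0.I2
cycle 9: W1.I2
cycle 10: idle
cycle 11: idle
cycle 12: W2.I2
cycle 13: W3.I2
cycle 14: W2.I3
cycle 15: W2.I4
cycle 16: idle
cycle 17: idle
cycle 18: idle
cycle 19: idle
cycle 20: idle
cycle 21: W2.I5
cycle 22: idle
cycle 23: idle
cycle 24: idle
cycle 25: idle
cycle 26: idle
cycle 27: W2.I6
cycle 28: W2.I7

Answer: 29 cycles, utilization 17/29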